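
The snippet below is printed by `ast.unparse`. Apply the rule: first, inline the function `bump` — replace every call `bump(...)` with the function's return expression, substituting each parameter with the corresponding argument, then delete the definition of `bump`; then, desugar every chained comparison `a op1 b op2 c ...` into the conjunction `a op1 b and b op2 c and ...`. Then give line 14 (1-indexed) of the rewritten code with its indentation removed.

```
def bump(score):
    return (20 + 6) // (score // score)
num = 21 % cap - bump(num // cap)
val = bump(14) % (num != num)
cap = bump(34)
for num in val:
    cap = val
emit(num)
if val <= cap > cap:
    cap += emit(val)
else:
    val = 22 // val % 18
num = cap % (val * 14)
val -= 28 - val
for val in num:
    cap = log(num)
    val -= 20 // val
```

Transformed code:
num = 21 % cap - (20 + 6) // (num // cap // (num // cap))
val = (20 + 6) // (14 // 14) % (num != num)
cap = (20 + 6) // (34 // 34)
for num in val:
    cap = val
emit(num)
if val <= cap and cap > cap:
    cap += emit(val)
else:
    val = 22 // val % 18
num = cap % (val * 14)
val -= 28 - val
for val in num:
    cap = log(num)
    val -= 20 // val

cap = log(num)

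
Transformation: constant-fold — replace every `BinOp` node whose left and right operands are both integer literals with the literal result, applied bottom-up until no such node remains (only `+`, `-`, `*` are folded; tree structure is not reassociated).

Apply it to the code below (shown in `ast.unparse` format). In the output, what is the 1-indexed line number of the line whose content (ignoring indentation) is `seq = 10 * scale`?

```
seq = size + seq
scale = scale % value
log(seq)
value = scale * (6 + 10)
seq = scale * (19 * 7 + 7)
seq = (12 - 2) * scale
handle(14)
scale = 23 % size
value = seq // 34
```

6

Transformed code:
seq = size + seq
scale = scale % value
log(seq)
value = scale * 16
seq = scale * 140
seq = 10 * scale
handle(14)
scale = 23 % size
value = seq // 34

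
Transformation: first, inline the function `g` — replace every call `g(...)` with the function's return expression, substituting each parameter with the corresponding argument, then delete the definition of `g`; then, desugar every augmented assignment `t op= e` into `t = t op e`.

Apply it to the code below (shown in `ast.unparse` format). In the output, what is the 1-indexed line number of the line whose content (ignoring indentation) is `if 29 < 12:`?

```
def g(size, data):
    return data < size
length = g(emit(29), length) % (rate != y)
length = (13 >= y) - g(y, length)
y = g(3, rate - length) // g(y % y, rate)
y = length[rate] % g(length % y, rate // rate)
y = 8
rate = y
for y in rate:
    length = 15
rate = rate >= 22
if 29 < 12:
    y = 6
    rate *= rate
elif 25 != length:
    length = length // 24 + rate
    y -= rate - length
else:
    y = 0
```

Transformed code:
length = (length < emit(29)) % (rate != y)
length = (13 >= y) - (length < y)
y = (rate - length < 3) // (rate < y % y)
y = length[rate] % (rate // rate < length % y)
y = 8
rate = y
for y in rate:
    length = 15
rate = rate >= 22
if 29 < 12:
    y = 6
    rate = rate * rate
elif 25 != length:
    length = length // 24 + rate
    y = y - (rate - length)
else:
    y = 0

10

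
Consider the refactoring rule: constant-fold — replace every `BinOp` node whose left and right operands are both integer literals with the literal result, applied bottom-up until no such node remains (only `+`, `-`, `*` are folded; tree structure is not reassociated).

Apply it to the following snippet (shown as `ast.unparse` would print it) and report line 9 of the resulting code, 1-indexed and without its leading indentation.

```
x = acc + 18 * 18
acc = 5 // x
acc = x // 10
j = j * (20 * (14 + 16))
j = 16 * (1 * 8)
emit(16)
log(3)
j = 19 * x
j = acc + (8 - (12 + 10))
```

Transformed code:
x = acc + 324
acc = 5 // x
acc = x // 10
j = j * 600
j = 128
emit(16)
log(3)
j = 19 * x
j = acc + -14

j = acc + -14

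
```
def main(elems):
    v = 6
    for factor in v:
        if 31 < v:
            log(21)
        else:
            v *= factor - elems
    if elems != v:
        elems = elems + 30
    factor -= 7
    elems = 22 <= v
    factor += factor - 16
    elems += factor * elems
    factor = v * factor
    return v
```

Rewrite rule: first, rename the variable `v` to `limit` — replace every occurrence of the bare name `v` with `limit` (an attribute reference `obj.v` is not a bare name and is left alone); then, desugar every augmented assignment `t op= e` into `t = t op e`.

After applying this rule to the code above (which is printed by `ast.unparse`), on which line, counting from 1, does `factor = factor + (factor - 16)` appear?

12

Transformed code:
def main(elems):
    limit = 6
    for factor in limit:
        if 31 < limit:
            log(21)
        else:
            limit = limit * (factor - elems)
    if elems != limit:
        elems = elems + 30
    factor = factor - 7
    elems = 22 <= limit
    factor = factor + (factor - 16)
    elems = elems + factor * elems
    factor = limit * factor
    return limit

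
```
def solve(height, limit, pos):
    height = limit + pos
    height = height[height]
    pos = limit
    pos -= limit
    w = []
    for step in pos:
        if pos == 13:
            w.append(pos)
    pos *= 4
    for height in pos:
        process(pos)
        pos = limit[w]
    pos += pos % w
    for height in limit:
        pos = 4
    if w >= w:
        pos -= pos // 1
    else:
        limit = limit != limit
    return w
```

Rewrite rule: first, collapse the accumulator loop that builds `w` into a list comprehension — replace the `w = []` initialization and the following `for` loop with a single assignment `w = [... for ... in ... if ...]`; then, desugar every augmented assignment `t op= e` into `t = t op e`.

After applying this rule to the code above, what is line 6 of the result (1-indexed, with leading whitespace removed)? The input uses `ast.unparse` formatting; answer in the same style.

w = [pos for step in pos if pos == 13]

Transformed code:
def solve(height, limit, pos):
    height = limit + pos
    height = height[height]
    pos = limit
    pos = pos - limit
    w = [pos for step in pos if pos == 13]
    pos = pos * 4
    for height in pos:
        process(pos)
        pos = limit[w]
    pos = pos + pos % w
    for height in limit:
        pos = 4
    if w >= w:
        pos = pos - pos // 1
    else:
        limit = limit != limit
    return w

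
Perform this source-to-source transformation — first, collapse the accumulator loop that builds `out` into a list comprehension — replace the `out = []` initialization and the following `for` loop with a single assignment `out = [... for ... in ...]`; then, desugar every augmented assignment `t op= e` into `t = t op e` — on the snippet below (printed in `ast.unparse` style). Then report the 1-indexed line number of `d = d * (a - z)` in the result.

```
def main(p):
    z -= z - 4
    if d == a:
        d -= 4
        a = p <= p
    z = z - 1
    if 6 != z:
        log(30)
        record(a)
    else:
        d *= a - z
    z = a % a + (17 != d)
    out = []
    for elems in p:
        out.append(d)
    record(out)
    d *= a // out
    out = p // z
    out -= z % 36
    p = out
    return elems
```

Transformed code:
def main(p):
    z = z - (z - 4)
    if d == a:
        d = d - 4
        a = p <= p
    z = z - 1
    if 6 != z:
        log(30)
        record(a)
    else:
        d = d * (a - z)
    z = a % a + (17 != d)
    out = [d for elems in p]
    record(out)
    d = d * (a // out)
    out = p // z
    out = out - z % 36
    p = out
    return elems

11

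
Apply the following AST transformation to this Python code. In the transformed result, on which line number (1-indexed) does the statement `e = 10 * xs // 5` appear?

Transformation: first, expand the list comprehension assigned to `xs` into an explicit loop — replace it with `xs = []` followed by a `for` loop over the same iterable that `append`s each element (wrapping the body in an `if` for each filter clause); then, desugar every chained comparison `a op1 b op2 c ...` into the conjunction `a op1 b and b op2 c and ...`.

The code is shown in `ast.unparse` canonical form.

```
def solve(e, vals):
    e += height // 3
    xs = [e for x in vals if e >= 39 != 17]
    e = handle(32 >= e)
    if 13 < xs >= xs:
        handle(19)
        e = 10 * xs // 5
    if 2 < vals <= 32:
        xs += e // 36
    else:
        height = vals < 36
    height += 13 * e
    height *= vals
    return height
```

Transformed code:
def solve(e, vals):
    e += height // 3
    xs = []
    for x in vals:
        if e >= 39 and 39 != 17:
            xs.append(e)
    e = handle(32 >= e)
    if 13 < xs and xs >= xs:
        handle(19)
        e = 10 * xs // 5
    if 2 < vals and vals <= 32:
        xs += e // 36
    else:
        height = vals < 36
    height += 13 * e
    height *= vals
    return height

10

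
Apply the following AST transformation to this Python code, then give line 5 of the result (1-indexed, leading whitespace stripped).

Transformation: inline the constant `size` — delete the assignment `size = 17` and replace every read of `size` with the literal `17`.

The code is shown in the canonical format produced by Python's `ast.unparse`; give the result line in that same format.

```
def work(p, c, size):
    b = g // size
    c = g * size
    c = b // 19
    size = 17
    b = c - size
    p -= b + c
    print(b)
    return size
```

Transformed code:
def work(p, c, size):
    b = g // 17
    c = g * 17
    c = b // 19
    b = c - 17
    p -= b + c
    print(b)
    return 17

b = c - 17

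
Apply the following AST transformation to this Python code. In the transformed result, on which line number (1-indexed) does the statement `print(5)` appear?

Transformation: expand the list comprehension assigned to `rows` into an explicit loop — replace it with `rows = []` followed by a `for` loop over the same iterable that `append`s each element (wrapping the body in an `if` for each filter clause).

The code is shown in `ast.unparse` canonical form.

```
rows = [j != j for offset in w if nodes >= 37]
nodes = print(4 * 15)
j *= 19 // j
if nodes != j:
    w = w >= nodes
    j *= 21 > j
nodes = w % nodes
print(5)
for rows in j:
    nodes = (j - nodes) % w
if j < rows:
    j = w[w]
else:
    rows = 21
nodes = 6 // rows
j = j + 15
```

11

Transformed code:
rows = []
for offset in w:
    if nodes >= 37:
        rows.append(j != j)
nodes = print(4 * 15)
j *= 19 // j
if nodes != j:
    w = w >= nodes
    j *= 21 > j
nodes = w % nodes
print(5)
for rows in j:
    nodes = (j - nodes) % w
if j < rows:
    j = w[w]
else:
    rows = 21
nodes = 6 // rows
j = j + 15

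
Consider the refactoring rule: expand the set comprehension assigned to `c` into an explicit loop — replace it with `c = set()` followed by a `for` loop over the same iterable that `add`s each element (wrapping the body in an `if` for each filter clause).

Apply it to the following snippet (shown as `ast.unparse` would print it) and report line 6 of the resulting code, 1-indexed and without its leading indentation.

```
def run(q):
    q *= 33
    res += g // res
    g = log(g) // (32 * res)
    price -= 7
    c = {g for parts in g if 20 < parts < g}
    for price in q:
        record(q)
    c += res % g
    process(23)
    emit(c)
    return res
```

c = set()

Transformed code:
def run(q):
    q *= 33
    res += g // res
    g = log(g) // (32 * res)
    price -= 7
    c = set()
    for parts in g:
        if 20 < parts < g:
            c.add(g)
    for price in q:
        record(q)
    c += res % g
    process(23)
    emit(c)
    return res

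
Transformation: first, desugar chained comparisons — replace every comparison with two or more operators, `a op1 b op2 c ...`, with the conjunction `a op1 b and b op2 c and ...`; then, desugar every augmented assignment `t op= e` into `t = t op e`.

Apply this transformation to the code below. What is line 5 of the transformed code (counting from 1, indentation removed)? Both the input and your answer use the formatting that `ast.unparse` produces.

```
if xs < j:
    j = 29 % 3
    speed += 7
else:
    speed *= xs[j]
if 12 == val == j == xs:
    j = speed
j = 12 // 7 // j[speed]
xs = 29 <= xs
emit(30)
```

speed = speed * xs[j]

Transformed code:
if xs < j:
    j = 29 % 3
    speed = speed + 7
else:
    speed = speed * xs[j]
if 12 == val and val == j and (j == xs):
    j = speed
j = 12 // 7 // j[speed]
xs = 29 <= xs
emit(30)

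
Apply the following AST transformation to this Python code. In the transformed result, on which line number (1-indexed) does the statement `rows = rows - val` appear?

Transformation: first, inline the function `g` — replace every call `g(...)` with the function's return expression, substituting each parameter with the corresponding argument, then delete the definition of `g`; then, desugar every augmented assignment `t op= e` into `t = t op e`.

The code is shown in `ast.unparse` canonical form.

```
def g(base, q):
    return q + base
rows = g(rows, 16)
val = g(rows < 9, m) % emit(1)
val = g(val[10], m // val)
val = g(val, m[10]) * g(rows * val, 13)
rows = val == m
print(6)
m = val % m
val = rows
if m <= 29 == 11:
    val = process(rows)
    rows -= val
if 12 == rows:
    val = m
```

Transformed code:
rows = 16 + rows
val = (m + (rows < 9)) % emit(1)
val = m // val + val[10]
val = (m[10] + val) * (13 + rows * val)
rows = val == m
print(6)
m = val % m
val = rows
if m <= 29 == 11:
    val = process(rows)
    rows = rows - val
if 12 == rows:
    val = m

11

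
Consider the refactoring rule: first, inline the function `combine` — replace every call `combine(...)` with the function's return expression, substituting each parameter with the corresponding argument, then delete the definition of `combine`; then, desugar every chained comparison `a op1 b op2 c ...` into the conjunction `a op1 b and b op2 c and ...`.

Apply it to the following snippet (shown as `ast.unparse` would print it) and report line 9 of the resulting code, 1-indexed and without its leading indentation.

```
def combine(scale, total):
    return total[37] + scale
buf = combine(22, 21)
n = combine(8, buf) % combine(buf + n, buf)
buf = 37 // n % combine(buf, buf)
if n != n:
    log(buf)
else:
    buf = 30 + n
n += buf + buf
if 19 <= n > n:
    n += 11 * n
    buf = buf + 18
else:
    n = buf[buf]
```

Transformed code:
buf = 21[37] + 22
n = (buf[37] + 8) % (buf[37] + (buf + n))
buf = 37 // n % (buf[37] + buf)
if n != n:
    log(buf)
else:
    buf = 30 + n
n += buf + buf
if 19 <= n and n > n:
    n += 11 * n
    buf = buf + 18
else:
    n = buf[buf]

if 19 <= n and n > n:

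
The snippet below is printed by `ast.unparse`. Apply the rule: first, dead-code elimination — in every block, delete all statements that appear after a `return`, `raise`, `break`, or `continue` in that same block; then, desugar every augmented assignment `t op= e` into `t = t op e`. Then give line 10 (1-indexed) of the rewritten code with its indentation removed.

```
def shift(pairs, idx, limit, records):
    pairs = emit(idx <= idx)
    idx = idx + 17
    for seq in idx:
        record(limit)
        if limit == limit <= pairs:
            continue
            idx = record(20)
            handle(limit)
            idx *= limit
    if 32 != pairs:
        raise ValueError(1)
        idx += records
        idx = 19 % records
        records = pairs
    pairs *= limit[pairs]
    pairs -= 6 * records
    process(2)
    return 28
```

pairs = pairs * limit[pairs]

Transformed code:
def shift(pairs, idx, limit, records):
    pairs = emit(idx <= idx)
    idx = idx + 17
    for seq in idx:
        record(limit)
        if limit == limit <= pairs:
            continue
    if 32 != pairs:
        raise ValueError(1)
    pairs = pairs * limit[pairs]
    pairs = pairs - 6 * records
    process(2)
    return 28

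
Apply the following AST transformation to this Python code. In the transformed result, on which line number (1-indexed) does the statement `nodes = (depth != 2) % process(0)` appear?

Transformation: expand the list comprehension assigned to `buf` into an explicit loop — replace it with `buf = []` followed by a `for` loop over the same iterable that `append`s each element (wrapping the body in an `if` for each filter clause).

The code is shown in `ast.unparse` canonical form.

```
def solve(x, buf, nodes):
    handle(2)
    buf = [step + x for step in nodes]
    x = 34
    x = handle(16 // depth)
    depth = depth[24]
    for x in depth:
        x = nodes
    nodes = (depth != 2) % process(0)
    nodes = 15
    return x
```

11

Transformed code:
def solve(x, buf, nodes):
    handle(2)
    buf = []
    for step in nodes:
        buf.append(step + x)
    x = 34
    x = handle(16 // depth)
    depth = depth[24]
    for x in depth:
        x = nodes
    nodes = (depth != 2) % process(0)
    nodes = 15
    return x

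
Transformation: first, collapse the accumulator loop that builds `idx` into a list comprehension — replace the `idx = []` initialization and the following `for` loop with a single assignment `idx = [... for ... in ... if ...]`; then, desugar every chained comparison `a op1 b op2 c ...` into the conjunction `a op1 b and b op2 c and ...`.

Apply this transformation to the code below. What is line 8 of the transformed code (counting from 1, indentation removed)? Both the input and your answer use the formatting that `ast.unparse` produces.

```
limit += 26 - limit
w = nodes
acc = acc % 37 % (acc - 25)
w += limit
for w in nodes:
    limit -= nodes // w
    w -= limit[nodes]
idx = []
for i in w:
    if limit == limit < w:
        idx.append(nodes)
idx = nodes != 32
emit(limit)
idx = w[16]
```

idx = [nodes for i in w if limit == limit and limit < w]

Transformed code:
limit += 26 - limit
w = nodes
acc = acc % 37 % (acc - 25)
w += limit
for w in nodes:
    limit -= nodes // w
    w -= limit[nodes]
idx = [nodes for i in w if limit == limit and limit < w]
idx = nodes != 32
emit(limit)
idx = w[16]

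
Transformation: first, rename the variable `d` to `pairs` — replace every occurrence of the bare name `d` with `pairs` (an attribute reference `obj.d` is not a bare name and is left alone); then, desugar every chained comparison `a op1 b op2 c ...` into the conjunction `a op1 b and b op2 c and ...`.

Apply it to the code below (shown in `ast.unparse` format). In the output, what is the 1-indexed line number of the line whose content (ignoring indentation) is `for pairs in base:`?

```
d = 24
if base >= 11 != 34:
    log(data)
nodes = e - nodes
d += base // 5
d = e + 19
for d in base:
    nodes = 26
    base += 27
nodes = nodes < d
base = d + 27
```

Transformed code:
pairs = 24
if base >= 11 and 11 != 34:
    log(data)
nodes = e - nodes
pairs += base // 5
pairs = e + 19
for pairs in base:
    nodes = 26
    base += 27
nodes = nodes < pairs
base = pairs + 27

7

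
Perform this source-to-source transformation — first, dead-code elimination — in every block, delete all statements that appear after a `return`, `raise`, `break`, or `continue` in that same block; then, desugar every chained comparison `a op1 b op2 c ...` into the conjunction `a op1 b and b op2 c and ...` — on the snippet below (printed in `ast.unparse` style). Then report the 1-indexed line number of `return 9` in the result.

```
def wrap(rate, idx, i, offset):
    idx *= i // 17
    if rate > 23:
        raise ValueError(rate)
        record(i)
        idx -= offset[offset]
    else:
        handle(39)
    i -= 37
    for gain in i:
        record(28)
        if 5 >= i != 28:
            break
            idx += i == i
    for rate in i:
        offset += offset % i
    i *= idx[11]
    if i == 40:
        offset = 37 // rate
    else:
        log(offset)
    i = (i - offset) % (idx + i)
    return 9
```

20

Transformed code:
def wrap(rate, idx, i, offset):
    idx *= i // 17
    if rate > 23:
        raise ValueError(rate)
    else:
        handle(39)
    i -= 37
    for gain in i:
        record(28)
        if 5 >= i and i != 28:
            break
    for rate in i:
        offset += offset % i
    i *= idx[11]
    if i == 40:
        offset = 37 // rate
    else:
        log(offset)
    i = (i - offset) % (idx + i)
    return 9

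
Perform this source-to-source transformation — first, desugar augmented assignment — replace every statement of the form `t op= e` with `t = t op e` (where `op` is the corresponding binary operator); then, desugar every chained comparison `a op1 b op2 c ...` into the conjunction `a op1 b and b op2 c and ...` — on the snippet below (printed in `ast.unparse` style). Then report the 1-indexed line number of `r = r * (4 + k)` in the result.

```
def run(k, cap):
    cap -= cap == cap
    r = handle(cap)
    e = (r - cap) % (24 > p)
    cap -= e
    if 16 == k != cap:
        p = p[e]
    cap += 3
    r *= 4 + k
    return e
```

Transformed code:
def run(k, cap):
    cap = cap - (cap == cap)
    r = handle(cap)
    e = (r - cap) % (24 > p)
    cap = cap - e
    if 16 == k and k != cap:
        p = p[e]
    cap = cap + 3
    r = r * (4 + k)
    return e

9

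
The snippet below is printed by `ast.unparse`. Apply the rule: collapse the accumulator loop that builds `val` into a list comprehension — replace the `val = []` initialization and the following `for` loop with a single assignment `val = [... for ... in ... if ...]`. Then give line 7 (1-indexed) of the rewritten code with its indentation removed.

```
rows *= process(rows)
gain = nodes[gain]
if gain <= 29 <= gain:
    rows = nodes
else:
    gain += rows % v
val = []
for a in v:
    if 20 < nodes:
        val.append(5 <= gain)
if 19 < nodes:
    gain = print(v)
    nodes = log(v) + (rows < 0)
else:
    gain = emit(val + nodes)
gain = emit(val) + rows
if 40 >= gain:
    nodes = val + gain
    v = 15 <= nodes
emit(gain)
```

Transformed code:
rows *= process(rows)
gain = nodes[gain]
if gain <= 29 <= gain:
    rows = nodes
else:
    gain += rows % v
val = [5 <= gain for a in v if 20 < nodes]
if 19 < nodes:
    gain = print(v)
    nodes = log(v) + (rows < 0)
else:
    gain = emit(val + nodes)
gain = emit(val) + rows
if 40 >= gain:
    nodes = val + gain
    v = 15 <= nodes
emit(gain)

val = [5 <= gain for a in v if 20 < nodes]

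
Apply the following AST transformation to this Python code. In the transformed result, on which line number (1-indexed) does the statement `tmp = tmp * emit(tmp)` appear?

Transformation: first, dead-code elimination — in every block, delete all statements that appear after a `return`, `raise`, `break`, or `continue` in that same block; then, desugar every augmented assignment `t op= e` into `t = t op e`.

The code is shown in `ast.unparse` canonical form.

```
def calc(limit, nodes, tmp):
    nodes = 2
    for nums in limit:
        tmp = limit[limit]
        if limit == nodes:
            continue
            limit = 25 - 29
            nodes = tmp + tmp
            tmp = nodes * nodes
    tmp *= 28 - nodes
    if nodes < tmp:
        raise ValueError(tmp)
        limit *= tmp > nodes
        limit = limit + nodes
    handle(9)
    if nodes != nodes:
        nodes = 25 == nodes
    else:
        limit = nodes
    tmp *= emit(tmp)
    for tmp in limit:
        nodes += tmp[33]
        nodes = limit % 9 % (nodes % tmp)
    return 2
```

Transformed code:
def calc(limit, nodes, tmp):
    nodes = 2
    for nums in limit:
        tmp = limit[limit]
        if limit == nodes:
            continue
    tmp = tmp * (28 - nodes)
    if nodes < tmp:
        raise ValueError(tmp)
    handle(9)
    if nodes != nodes:
        nodes = 25 == nodes
    else:
        limit = nodes
    tmp = tmp * emit(tmp)
    for tmp in limit:
        nodes = nodes + tmp[33]
        nodes = limit % 9 % (nodes % tmp)
    return 2

15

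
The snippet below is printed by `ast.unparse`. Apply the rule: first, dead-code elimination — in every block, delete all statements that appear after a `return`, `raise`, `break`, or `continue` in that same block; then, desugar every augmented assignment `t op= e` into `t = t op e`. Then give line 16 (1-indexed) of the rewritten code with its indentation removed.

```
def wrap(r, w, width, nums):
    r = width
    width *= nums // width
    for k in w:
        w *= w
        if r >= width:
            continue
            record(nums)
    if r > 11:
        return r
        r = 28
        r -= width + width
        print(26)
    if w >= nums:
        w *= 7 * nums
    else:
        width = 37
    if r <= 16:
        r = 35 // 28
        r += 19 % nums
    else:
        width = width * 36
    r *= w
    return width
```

Transformed code:
def wrap(r, w, width, nums):
    r = width
    width = width * (nums // width)
    for k in w:
        w = w * w
        if r >= width:
            continue
    if r > 11:
        return r
    if w >= nums:
        w = w * (7 * nums)
    else:
        width = 37
    if r <= 16:
        r = 35 // 28
        r = r + 19 % nums
    else:
        width = width * 36
    r = r * w
    return width

r = r + 19 % nums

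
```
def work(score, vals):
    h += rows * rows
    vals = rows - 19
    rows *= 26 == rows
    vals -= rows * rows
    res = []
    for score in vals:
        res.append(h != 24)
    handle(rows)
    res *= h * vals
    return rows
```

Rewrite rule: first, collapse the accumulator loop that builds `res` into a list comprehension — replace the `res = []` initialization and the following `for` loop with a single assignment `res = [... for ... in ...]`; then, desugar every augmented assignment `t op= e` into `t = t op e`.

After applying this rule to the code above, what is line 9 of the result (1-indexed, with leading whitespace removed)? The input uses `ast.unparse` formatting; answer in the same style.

Transformed code:
def work(score, vals):
    h = h + rows * rows
    vals = rows - 19
    rows = rows * (26 == rows)
    vals = vals - rows * rows
    res = [h != 24 for score in vals]
    handle(rows)
    res = res * (h * vals)
    return rows

return rows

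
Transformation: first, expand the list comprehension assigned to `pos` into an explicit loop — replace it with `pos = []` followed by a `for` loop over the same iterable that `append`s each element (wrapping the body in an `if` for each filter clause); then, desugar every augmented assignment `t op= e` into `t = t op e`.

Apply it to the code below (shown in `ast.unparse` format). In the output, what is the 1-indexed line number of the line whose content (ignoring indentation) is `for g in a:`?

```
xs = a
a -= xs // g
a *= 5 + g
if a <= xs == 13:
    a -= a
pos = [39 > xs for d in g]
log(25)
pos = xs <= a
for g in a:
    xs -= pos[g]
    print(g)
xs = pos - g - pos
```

Transformed code:
xs = a
a = a - xs // g
a = a * (5 + g)
if a <= xs == 13:
    a = a - a
pos = []
for d in g:
    pos.append(39 > xs)
log(25)
pos = xs <= a
for g in a:
    xs = xs - pos[g]
    print(g)
xs = pos - g - pos

11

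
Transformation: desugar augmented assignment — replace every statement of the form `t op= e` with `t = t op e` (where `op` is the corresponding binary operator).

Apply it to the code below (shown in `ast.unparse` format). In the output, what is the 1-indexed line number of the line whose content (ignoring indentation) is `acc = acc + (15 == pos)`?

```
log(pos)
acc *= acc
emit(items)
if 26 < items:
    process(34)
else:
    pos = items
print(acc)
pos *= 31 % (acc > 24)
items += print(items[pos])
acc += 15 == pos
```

Transformed code:
log(pos)
acc = acc * acc
emit(items)
if 26 < items:
    process(34)
else:
    pos = items
print(acc)
pos = pos * (31 % (acc > 24))
items = items + print(items[pos])
acc = acc + (15 == pos)

11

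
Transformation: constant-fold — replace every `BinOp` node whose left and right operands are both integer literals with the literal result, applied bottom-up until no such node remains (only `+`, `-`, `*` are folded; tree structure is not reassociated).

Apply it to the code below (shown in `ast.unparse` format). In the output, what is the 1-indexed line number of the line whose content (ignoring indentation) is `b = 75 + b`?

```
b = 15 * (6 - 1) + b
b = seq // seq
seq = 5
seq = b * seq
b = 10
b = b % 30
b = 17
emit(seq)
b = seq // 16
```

1

Transformed code:
b = 75 + b
b = seq // seq
seq = 5
seq = b * seq
b = 10
b = b % 30
b = 17
emit(seq)
b = seq // 16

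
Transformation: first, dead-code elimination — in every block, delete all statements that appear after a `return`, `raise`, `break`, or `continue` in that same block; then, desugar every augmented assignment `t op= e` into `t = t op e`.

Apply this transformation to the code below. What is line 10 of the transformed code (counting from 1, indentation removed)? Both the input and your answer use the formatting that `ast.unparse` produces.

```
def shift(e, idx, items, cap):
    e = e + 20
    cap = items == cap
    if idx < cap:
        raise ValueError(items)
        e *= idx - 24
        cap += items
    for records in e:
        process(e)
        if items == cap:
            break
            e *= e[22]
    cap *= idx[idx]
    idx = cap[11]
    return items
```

Transformed code:
def shift(e, idx, items, cap):
    e = e + 20
    cap = items == cap
    if idx < cap:
        raise ValueError(items)
    for records in e:
        process(e)
        if items == cap:
            break
    cap = cap * idx[idx]
    idx = cap[11]
    return items

cap = cap * idx[idx]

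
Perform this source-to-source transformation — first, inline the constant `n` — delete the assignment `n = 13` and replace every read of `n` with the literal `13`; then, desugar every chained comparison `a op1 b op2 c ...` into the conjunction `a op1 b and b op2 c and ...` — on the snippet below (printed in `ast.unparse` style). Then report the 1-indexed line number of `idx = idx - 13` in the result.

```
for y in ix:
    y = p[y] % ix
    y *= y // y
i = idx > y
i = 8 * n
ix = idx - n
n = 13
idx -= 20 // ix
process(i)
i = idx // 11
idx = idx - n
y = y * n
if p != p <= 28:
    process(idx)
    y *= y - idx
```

Transformed code:
for y in ix:
    y = p[y] % ix
    y *= y // y
i = idx > y
i = 8 * 13
ix = idx - 13
idx -= 20 // ix
process(i)
i = idx // 11
idx = idx - 13
y = y * 13
if p != p and p <= 28:
    process(idx)
    y *= y - idx

10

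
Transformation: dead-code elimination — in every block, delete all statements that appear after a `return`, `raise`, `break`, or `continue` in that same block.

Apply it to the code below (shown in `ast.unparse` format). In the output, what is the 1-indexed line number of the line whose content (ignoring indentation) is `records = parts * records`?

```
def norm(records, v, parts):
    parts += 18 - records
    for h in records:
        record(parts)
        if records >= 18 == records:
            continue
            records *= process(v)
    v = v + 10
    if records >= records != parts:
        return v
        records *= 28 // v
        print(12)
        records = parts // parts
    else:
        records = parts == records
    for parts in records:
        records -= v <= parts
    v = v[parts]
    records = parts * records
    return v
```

15

Transformed code:
def norm(records, v, parts):
    parts += 18 - records
    for h in records:
        record(parts)
        if records >= 18 == records:
            continue
    v = v + 10
    if records >= records != parts:
        return v
    else:
        records = parts == records
    for parts in records:
        records -= v <= parts
    v = v[parts]
    records = parts * records
    return v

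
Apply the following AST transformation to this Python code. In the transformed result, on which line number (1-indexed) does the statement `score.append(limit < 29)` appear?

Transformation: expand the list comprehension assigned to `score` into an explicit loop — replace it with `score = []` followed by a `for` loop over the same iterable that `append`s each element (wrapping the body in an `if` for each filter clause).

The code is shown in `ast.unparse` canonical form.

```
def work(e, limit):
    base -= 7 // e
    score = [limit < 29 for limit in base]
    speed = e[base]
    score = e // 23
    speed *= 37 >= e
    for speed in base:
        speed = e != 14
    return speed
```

Transformed code:
def work(e, limit):
    base -= 7 // e
    score = []
    for limit in base:
        score.append(limit < 29)
    speed = e[base]
    score = e // 23
    speed *= 37 >= e
    for speed in base:
        speed = e != 14
    return speed

5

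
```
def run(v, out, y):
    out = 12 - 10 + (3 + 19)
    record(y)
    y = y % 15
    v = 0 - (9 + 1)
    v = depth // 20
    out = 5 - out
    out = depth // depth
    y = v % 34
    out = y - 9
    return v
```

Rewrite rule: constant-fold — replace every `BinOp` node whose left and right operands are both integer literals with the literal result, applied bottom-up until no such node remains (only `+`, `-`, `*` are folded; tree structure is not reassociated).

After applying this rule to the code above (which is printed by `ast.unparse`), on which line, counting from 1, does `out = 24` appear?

2

Transformed code:
def run(v, out, y):
    out = 24
    record(y)
    y = y % 15
    v = -10
    v = depth // 20
    out = 5 - out
    out = depth // depth
    y = v % 34
    out = y - 9
    return v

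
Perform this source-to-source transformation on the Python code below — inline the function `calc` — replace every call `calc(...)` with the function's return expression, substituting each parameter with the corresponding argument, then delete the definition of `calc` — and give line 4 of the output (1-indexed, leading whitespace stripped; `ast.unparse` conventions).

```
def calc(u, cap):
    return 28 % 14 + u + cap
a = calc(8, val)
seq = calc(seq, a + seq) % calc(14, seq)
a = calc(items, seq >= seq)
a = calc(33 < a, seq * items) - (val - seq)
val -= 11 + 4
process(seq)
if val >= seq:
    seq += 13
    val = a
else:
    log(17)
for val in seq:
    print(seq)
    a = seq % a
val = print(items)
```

a = 28 % 14 + (33 < a) + seq * items - (val - seq)

Transformed code:
a = 28 % 14 + 8 + val
seq = (28 % 14 + seq + (a + seq)) % (28 % 14 + 14 + seq)
a = 28 % 14 + items + (seq >= seq)
a = 28 % 14 + (33 < a) + seq * items - (val - seq)
val -= 11 + 4
process(seq)
if val >= seq:
    seq += 13
    val = a
else:
    log(17)
for val in seq:
    print(seq)
    a = seq % a
val = print(items)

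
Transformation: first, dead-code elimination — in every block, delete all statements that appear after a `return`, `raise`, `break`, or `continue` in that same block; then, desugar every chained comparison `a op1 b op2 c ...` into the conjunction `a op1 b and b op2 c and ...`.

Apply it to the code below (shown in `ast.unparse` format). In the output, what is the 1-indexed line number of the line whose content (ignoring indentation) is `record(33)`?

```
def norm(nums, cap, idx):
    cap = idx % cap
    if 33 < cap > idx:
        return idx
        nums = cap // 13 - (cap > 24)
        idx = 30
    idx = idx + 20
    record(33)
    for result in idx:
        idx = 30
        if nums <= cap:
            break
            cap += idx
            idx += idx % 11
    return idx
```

6

Transformed code:
def norm(nums, cap, idx):
    cap = idx % cap
    if 33 < cap and cap > idx:
        return idx
    idx = idx + 20
    record(33)
    for result in idx:
        idx = 30
        if nums <= cap:
            break
    return idx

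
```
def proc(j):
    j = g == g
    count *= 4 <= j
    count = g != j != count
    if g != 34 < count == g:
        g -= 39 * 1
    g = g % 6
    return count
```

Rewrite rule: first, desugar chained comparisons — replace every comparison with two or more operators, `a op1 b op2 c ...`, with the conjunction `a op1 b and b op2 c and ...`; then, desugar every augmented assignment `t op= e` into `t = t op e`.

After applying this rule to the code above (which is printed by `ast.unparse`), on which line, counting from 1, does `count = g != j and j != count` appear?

4

Transformed code:
def proc(j):
    j = g == g
    count = count * (4 <= j)
    count = g != j and j != count
    if g != 34 and 34 < count and (count == g):
        g = g - 39 * 1
    g = g % 6
    return count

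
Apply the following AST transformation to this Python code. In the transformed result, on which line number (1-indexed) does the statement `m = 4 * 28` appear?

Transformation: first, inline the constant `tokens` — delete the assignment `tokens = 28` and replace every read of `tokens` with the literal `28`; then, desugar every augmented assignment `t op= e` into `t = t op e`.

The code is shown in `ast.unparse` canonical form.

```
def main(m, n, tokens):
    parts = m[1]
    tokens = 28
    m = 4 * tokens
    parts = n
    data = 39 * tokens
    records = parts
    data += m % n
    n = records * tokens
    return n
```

Transformed code:
def main(m, n, tokens):
    parts = m[1]
    m = 4 * 28
    parts = n
    data = 39 * 28
    records = parts
    data = data + m % n
    n = records * 28
    return n

3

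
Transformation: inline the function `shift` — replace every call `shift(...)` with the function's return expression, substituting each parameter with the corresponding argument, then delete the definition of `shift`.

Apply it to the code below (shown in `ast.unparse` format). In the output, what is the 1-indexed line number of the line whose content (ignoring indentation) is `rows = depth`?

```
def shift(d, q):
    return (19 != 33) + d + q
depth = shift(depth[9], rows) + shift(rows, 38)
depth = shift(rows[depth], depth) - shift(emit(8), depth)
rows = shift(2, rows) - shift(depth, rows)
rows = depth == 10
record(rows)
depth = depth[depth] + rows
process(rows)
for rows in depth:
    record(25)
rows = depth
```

10

Transformed code:
depth = (19 != 33) + depth[9] + rows + ((19 != 33) + rows + 38)
depth = (19 != 33) + rows[depth] + depth - ((19 != 33) + emit(8) + depth)
rows = (19 != 33) + 2 + rows - ((19 != 33) + depth + rows)
rows = depth == 10
record(rows)
depth = depth[depth] + rows
process(rows)
for rows in depth:
    record(25)
rows = depth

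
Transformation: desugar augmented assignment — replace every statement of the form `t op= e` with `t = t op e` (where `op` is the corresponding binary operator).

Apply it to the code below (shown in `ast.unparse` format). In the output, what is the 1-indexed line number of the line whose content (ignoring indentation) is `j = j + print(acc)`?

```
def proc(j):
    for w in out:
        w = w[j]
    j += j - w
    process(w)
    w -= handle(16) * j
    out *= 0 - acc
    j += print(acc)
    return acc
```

Transformed code:
def proc(j):
    for w in out:
        w = w[j]
    j = j + (j - w)
    process(w)
    w = w - handle(16) * j
    out = out * (0 - acc)
    j = j + print(acc)
    return acc

8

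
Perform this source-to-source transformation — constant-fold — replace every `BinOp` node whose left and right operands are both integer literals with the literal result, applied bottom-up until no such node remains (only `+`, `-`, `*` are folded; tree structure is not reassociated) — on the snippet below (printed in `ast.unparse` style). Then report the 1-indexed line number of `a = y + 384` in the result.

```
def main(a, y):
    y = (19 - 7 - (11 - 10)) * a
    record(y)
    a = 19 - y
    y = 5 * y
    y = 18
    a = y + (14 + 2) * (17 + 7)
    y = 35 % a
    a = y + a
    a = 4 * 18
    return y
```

Transformed code:
def main(a, y):
    y = 11 * a
    record(y)
    a = 19 - y
    y = 5 * y
    y = 18
    a = y + 384
    y = 35 % a
    a = y + a
    a = 72
    return y

7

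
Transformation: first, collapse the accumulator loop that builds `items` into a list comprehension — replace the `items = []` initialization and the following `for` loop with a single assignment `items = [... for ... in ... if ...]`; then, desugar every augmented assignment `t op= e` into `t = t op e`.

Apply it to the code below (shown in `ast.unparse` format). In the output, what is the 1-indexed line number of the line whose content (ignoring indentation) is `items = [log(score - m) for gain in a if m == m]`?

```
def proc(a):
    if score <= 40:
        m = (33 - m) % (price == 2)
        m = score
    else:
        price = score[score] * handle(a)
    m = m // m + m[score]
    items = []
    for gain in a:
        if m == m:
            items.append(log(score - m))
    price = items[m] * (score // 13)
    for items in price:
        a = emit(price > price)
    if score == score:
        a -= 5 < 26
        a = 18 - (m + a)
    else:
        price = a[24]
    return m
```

8

Transformed code:
def proc(a):
    if score <= 40:
        m = (33 - m) % (price == 2)
        m = score
    else:
        price = score[score] * handle(a)
    m = m // m + m[score]
    items = [log(score - m) for gain in a if m == m]
    price = items[m] * (score // 13)
    for items in price:
        a = emit(price > price)
    if score == score:
        a = a - (5 < 26)
        a = 18 - (m + a)
    else:
        price = a[24]
    return m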